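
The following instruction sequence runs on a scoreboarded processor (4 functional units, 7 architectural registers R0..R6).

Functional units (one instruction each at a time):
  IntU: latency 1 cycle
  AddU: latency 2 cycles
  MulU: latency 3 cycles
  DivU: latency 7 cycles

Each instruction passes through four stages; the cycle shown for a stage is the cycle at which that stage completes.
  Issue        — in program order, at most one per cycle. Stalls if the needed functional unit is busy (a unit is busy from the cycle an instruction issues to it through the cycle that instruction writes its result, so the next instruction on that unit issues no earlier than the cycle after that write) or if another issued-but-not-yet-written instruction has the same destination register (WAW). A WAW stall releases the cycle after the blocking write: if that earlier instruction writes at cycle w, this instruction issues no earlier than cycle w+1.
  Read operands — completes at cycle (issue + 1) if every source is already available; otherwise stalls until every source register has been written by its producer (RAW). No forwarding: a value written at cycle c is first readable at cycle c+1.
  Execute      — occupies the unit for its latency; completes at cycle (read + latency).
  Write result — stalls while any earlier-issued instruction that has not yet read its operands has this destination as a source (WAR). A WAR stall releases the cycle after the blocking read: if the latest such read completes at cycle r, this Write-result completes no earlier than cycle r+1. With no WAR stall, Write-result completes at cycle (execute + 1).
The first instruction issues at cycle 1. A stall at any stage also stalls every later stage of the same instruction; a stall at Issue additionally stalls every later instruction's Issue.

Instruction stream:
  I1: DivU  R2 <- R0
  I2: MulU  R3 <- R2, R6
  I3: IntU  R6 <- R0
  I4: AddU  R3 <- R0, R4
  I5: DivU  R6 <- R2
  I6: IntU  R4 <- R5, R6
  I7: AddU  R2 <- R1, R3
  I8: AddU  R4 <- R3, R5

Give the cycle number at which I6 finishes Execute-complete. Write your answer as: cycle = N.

[I1] 1/2/9/10
[I2] 2/11/14/15  (RAW R2: wait I1 write@10)
[I3] 3/4/5/12  (WAR R6: wait I2 read@11)
[I4] 16/17/19/20  (WAW R3: wait I2 write@15)
[I5] 17/18/25/26
[I6] 18/27/28/29  (RAW R6: wait I5 write@26)
[I7] 21/22/24/25  (struct: AddU busy until I4 writes@20)
[I8] 30/31/33/34  (WAW R4: wait I6 write@29)

cycle = 28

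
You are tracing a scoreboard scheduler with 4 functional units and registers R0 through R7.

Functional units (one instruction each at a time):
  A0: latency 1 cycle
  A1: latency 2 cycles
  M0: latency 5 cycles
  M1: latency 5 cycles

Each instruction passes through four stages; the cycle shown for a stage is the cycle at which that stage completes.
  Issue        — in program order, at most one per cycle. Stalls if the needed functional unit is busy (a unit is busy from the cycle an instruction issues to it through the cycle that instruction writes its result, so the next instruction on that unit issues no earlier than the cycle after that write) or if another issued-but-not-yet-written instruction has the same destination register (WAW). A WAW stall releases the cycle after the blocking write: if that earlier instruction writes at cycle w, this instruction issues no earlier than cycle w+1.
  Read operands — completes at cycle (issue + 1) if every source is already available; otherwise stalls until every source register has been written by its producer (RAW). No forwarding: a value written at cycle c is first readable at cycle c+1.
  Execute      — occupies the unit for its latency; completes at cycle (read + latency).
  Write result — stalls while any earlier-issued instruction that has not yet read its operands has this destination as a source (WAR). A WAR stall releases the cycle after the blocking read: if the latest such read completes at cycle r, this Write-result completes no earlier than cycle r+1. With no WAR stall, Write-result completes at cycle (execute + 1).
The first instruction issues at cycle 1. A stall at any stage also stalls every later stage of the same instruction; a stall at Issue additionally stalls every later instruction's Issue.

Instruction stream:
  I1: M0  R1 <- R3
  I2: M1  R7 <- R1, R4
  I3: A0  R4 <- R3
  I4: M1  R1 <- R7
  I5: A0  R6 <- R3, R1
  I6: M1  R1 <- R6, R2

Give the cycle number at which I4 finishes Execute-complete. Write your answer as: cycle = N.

cycle = 22

c1: issue I1 (M0)
c2: I1 read-ops, issue I2 (M1)
c3: issue I3 (A0)
c4: I3 read-ops
c5: I3 finished on A0
c7: I1 finished on M0
c8: I1→R1
c9: I2 read-ops
c10: I3→R4
c14: I2 finished on M1
c15: I2→R7
c16: issue I4 (M1)
c17: I4 read-ops, issue I5 (A0)
c22: I4 finished on M1
c23: I4→R1
c24: I5 read-ops, issue I6 (M1)
c25: I5 finished on A0
c26: I5→R6
c27: I6 read-ops
c32: I6 finished on M1
c33: I6→R1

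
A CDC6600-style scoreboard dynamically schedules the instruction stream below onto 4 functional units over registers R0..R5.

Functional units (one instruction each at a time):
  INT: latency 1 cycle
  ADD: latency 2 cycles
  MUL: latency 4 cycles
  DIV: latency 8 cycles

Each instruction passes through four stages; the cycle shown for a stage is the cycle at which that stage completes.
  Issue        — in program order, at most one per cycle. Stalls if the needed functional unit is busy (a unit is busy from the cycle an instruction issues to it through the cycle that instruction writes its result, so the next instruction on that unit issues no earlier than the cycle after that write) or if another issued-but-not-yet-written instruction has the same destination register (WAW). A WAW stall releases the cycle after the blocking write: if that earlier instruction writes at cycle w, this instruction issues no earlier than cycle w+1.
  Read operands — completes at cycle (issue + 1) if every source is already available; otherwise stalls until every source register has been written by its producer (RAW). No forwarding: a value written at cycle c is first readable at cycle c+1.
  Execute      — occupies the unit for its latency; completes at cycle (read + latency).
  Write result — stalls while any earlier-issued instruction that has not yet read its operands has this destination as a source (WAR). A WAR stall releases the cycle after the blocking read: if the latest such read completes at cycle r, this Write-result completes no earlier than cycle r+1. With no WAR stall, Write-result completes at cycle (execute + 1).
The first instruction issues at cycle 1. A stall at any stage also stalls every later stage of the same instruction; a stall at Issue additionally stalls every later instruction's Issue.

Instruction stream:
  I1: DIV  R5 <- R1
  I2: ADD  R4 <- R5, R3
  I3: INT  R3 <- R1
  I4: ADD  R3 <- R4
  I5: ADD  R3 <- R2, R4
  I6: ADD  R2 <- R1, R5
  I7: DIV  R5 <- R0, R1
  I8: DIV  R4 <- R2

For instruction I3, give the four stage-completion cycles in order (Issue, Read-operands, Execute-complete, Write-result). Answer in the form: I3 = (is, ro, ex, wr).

I3 = (3, 4, 5, 13)

t=1  I1 issues→DIV
t=2  I1 reads | I2 issues→ADD
t=3  I3 issues→INT
t=4  I3 reads
t=5  I3 exec-done
t=10  I1 exec-done
t=11  I1 writes R5
t=12  I2 reads
t=13  I3 writes R3
t=14  I2 exec-done
t=15  I2 writes R4
t=16  I4 issues→ADD
t=17  I4 reads
t=19  I4 exec-done
t=20  I4 writes R3
t=21  I5 issues→ADD
t=22  I5 reads
t=24  I5 exec-done
t=25  I5 writes R3
t=26  I6 issues→ADD
t=27  I6 reads | I7 issues→DIV
t=28  I7 reads
t=29  I6 exec-done
t=30  I6 writes R2
t=36  I7 exec-done
t=37  I7 writes R5
t=38  I8 issues→DIV
t=39  I8 reads
t=47  I8 exec-done
t=48  I8 writes R4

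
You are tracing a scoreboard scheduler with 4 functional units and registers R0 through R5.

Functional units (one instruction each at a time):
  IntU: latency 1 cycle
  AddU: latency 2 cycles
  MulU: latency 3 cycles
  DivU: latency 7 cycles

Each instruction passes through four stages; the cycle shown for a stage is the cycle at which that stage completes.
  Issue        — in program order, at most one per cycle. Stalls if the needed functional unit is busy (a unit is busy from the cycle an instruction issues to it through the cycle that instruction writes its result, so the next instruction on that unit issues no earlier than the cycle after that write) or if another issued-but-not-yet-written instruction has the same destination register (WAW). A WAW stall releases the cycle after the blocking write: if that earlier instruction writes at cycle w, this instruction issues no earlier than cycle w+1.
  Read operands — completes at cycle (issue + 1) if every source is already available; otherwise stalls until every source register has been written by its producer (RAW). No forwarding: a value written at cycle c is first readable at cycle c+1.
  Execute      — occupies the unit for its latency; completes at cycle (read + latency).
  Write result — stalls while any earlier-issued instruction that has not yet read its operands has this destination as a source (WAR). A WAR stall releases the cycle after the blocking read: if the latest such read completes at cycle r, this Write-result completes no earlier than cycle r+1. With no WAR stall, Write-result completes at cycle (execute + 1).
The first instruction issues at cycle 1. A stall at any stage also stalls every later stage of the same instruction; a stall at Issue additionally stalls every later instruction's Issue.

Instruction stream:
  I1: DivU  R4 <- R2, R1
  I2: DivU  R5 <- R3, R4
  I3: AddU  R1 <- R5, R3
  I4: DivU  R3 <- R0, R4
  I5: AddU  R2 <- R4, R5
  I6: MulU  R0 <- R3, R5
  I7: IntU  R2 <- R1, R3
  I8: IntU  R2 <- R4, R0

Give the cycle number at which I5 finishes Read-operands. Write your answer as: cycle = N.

cycle = 26

cycle 1: I1 issues→DivU
cycle 2: I1 reads
cycle 9: I1 exec-done
cycle 10: I1 writes R4
cycle 11: I2 issues→DivU
cycle 12: I2 reads, I3 issues→AddU
cycle 19: I2 exec-done
cycle 20: I2 writes R5
cycle 21: I3 reads, I4 issues→DivU
cycle 22: I4 reads
cycle 23: I3 exec-done
cycle 24: I3 writes R1
cycle 25: I5 issues→AddU
cycle 26: I5 reads, I6 issues→MulU
cycle 28: I5 exec-done
cycle 29: I4 exec-done, I5 writes R2
cycle 30: I4 writes R3, I7 issues→IntU
cycle 31: I6 reads, I7 reads
cycle 32: I7 exec-done
cycle 33: I7 writes R2
cycle 34: I6 exec-done, I8 issues→IntU
cycle 35: I6 writes R0
cycle 36: I8 reads
cycle 37: I8 exec-done
cycle 38: I8 writes R2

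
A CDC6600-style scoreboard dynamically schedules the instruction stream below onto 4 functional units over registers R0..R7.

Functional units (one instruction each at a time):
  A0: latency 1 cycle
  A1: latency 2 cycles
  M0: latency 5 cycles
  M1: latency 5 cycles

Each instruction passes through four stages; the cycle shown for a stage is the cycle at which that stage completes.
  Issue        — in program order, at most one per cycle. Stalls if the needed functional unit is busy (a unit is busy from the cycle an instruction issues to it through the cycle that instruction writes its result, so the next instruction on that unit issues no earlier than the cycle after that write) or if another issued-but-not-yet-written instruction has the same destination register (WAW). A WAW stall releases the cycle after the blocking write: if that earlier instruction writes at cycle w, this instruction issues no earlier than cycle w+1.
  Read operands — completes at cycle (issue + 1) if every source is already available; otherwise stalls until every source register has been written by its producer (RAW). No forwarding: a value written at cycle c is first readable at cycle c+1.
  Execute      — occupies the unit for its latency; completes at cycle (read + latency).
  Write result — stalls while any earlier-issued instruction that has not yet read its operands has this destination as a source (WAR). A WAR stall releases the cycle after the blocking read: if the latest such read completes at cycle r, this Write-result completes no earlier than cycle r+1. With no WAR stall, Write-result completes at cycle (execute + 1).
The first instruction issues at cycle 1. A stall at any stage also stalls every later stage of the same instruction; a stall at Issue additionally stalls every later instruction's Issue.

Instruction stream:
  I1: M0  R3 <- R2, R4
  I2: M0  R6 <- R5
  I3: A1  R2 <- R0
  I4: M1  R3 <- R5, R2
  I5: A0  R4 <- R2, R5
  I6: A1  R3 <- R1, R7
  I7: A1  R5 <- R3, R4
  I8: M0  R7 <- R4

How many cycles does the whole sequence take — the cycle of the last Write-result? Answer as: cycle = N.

cycle = 35

[1] issue I1 (M0)
[2] I1 read-ops
[7] I1 finished on M0
[8] I1→R3
[9] issue I2 (M0)
[10] I2 read-ops · issue I3 (A1)
[11] I3 read-ops · issue I4 (M1)
[12] issue I5 (A0)
[13] I3 finished on A1
[14] I3→R2
[15] I2 finished on M0 · I4 read-ops · I5 read-ops
[16] I2→R6 · I5 finished on A0
[17] I5→R4
[20] I4 finished on M1
[21] I4→R3
[22] issue I6 (A1)
[23] I6 read-ops
[25] I6 finished on A1
[26] I6→R3
[27] issue I7 (A1)
[28] I7 read-ops · issue I8 (M0)
[29] I8 read-ops
[30] I7 finished on A1
[31] I7→R5
[34] I8 finished on M0
[35] I8→R7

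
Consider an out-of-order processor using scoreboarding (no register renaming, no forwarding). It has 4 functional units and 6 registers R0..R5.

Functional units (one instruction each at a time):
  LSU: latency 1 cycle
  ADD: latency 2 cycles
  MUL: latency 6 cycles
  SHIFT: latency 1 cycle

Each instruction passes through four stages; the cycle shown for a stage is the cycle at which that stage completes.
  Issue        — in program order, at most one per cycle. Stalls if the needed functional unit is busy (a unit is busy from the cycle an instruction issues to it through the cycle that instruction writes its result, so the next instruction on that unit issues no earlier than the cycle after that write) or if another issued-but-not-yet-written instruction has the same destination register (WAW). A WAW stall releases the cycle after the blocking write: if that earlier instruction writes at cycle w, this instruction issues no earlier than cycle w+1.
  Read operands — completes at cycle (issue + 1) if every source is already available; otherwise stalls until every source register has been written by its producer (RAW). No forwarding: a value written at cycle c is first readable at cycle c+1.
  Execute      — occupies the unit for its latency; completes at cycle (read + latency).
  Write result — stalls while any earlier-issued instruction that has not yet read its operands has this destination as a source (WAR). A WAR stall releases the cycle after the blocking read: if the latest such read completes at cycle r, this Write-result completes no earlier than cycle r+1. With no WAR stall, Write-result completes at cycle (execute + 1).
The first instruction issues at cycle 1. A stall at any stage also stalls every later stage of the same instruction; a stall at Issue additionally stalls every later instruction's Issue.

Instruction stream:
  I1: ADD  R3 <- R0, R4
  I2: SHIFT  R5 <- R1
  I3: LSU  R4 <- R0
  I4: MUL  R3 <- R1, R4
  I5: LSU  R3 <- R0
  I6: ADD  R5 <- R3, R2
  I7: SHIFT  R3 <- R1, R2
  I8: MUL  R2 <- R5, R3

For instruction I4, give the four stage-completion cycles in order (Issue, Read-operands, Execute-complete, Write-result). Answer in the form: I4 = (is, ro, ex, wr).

I1 -> (1, 2, 4, 5)
I2 -> (2, 3, 4, 5)
I3 -> (3, 4, 5, 6)
I4 -> (6, 7, 13, 14)  // WAW R3: wait I1 write@5
I5 -> (15, 16, 17, 18)  // WAW R3: wait I4 write@14
I6 -> (16, 19, 21, 22)  // RAW R3: wait I5 write@18
I7 -> (19, 20, 21, 22)  // WAW R3: wait I5 write@18
I8 -> (20, 23, 29, 30)  // RAW R5: wait I6 write@22, RAW R3: wait I7 write@22

I4 = (6, 7, 13, 14)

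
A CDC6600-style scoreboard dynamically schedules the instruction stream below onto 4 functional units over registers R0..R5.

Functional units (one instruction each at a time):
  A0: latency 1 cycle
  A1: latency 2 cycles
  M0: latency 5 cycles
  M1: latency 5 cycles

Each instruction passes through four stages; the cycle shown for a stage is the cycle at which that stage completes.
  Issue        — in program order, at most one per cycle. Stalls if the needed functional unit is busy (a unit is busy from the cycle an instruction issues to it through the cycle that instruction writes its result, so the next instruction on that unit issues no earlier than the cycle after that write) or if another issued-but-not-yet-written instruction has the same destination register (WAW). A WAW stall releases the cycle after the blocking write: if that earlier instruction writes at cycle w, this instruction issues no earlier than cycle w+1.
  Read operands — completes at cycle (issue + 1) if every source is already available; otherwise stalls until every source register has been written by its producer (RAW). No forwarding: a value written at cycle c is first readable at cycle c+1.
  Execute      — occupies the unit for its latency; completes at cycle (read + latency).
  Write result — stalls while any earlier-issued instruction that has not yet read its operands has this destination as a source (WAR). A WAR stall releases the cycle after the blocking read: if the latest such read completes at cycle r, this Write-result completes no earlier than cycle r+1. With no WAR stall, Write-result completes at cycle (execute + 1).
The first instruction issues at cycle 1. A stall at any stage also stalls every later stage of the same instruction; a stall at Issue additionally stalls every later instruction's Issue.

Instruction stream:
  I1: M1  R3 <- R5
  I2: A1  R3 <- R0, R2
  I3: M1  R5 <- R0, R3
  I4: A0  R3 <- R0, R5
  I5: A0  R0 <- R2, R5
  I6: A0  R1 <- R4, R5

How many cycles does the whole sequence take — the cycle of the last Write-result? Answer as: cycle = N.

cycle = 31

1) issue 1, read 2, done 7, write 8
2) issue 9, read 10, done 12, write 13  <WAW R3: wait I1 write@8>
3) issue 10, read 14, done 19, write 20  <RAW R3: wait I2 write@13>
4) issue 14, read 21, done 22, write 23  <WAW R3: wait I2 write@13 / RAW R5: wait I3 write@20>
5) issue 24, read 25, done 26, write 27  <struct: A0 busy until I4 writes@23>
6) issue 28, read 29, done 30, write 31  <struct: A0 busy until I5 writes@27>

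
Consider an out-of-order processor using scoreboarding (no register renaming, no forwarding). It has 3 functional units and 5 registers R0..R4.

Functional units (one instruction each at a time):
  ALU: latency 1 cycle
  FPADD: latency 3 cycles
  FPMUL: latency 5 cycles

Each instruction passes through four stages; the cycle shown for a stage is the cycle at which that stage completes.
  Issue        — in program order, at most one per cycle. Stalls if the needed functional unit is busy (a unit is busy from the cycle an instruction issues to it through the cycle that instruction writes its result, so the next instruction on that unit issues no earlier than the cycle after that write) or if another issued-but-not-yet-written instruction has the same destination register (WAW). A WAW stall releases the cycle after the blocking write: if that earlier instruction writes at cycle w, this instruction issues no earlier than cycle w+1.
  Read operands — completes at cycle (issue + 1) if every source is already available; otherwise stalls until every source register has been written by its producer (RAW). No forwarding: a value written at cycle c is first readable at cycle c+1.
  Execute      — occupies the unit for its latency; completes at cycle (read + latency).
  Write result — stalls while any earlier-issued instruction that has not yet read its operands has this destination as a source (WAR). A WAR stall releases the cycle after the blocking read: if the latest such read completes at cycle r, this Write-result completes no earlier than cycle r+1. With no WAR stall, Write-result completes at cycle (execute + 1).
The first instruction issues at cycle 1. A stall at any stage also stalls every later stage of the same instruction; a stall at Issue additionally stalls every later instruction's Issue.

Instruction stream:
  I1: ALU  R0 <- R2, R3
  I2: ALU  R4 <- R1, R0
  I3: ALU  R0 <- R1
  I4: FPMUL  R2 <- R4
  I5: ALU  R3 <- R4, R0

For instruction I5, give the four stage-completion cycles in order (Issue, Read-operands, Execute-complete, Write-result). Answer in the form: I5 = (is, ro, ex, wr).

[1] I1 dispatched to ALU
[2] I1 operands ready
[3] I1 complete
[4] R0←I1
[5] I2 dispatched to ALU
[6] I2 operands ready
[7] I2 complete
[8] R4←I2
[9] I3 dispatched to ALU
[10] I3 operands ready · I4 dispatched to FPMUL
[11] I3 complete · I4 operands ready
[12] R0←I3
[13] I5 dispatched to ALU
[14] I5 operands ready
[15] I5 complete
[16] I4 complete · R3←I5
[17] R2←I4

I5 = (13, 14, 15, 16)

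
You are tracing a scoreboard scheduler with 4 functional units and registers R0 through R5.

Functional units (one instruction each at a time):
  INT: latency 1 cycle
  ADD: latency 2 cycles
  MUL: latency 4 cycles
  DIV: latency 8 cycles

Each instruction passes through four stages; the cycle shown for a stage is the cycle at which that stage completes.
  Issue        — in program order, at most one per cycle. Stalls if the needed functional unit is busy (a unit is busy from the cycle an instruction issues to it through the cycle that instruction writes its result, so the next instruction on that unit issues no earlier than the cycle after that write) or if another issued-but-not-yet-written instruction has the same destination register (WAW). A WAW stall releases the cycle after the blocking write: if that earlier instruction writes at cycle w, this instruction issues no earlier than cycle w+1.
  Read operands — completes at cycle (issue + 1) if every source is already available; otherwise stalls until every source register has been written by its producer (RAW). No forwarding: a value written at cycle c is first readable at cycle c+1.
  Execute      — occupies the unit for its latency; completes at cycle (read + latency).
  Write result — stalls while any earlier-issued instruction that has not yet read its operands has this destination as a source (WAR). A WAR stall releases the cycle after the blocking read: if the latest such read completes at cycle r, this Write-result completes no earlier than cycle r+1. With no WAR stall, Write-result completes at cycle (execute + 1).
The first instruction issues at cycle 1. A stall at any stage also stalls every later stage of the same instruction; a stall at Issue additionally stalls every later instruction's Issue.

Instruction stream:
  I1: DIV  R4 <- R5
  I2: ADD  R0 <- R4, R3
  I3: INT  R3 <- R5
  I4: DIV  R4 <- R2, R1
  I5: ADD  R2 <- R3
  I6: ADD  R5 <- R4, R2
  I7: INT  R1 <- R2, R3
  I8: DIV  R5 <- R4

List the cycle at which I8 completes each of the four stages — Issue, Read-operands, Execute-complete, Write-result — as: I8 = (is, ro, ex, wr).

I8 = (27, 28, 36, 37)

I1  is:1  ro:2  ex:10  wr:11
I2  is:2  ro:12  ex:14  wr:15  — RAW R4: wait I1 write@11
I3  is:3  ro:4  ex:5  wr:13  — WAR R3: wait I2 read@12
I4  is:12  ro:13  ex:21  wr:22  — struct: DIV busy until I1 writes@11
I5  is:16  ro:17  ex:19  wr:20  — struct: ADD busy until I2 writes@15
I6  is:21  ro:23  ex:25  wr:26  — struct: ADD busy until I5 writes@20, RAW R4: wait I4 write@22
I7  is:22  ro:23  ex:24  wr:25
I8  is:27  ro:28  ex:36  wr:37  — WAW R5: wait I6 write@26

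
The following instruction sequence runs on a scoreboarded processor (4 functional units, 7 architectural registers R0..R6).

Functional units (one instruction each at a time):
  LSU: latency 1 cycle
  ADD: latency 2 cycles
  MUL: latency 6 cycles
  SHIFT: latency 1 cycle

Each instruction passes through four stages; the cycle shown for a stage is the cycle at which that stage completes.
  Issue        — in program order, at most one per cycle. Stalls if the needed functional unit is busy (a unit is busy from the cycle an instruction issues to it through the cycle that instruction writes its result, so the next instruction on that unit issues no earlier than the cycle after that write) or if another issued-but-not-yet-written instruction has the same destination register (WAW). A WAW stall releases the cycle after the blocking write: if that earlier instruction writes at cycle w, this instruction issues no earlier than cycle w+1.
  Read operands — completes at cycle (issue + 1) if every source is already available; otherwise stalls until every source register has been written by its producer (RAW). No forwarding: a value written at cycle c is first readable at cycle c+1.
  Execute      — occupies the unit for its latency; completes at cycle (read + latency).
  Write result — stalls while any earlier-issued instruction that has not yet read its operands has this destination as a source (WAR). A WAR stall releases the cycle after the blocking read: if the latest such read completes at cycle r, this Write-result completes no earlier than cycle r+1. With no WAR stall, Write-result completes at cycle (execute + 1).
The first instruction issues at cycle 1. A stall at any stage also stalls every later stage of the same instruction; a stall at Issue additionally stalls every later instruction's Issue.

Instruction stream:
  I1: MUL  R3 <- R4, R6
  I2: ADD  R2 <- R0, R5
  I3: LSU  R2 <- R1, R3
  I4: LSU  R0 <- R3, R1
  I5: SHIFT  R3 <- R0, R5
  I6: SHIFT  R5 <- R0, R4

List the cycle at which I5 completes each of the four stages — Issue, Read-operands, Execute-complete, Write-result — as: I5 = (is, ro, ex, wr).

I1 -> (1, 2, 8, 9)
I2 -> (2, 3, 5, 6)
I3 -> (7, 10, 11, 12)  // WAW R2: wait I2 write@6, RAW R3: wait I1 write@9
I4 -> (13, 14, 15, 16)  // struct: LSU busy until I3 writes@12
I5 -> (14, 17, 18, 19)  // RAW R0: wait I4 write@16
I6 -> (20, 21, 22, 23)  // struct: SHIFT busy until I5 writes@19

I5 = (14, 17, 18, 19)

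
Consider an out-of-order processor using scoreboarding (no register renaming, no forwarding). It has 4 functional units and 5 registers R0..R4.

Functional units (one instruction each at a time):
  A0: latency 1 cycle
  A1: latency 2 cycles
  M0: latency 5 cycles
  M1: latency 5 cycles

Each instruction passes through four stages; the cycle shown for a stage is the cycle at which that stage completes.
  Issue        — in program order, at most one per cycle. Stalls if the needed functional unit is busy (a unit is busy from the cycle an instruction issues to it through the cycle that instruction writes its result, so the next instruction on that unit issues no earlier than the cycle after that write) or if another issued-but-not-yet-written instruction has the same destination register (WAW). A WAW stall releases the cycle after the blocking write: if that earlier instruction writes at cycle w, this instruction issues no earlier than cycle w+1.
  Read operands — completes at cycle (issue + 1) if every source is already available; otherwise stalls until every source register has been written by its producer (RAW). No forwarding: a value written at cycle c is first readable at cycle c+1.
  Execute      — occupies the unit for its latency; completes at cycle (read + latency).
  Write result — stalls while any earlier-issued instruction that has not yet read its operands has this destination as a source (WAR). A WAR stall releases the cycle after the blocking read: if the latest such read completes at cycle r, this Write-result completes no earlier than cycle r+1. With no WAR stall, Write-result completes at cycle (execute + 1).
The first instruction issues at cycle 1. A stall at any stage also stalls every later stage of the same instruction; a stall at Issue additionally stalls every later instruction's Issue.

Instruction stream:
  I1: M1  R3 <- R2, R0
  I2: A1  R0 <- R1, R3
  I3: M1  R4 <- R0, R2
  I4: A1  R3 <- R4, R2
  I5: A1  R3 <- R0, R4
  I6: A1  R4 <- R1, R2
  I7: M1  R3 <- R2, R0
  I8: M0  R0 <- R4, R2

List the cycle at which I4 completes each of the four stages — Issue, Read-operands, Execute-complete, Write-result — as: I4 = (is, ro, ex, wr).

I1  is:1  ro:2  ex:7  wr:8
I2  is:2  ro:9  ex:11  wr:12  — RAW R3: wait I1 write@8
I3  is:9  ro:13  ex:18  wr:19  — struct: M1 busy until I1 writes@8, RAW R0: wait I2 write@12
I4  is:13  ro:20  ex:22  wr:23  — struct: A1 busy until I2 writes@12, RAW R4: wait I3 write@19
I5  is:24  ro:25  ex:27  wr:28  — struct: A1 busy until I4 writes@23
I6  is:29  ro:30  ex:32  wr:33  — struct: A1 busy until I5 writes@28
I7  is:30  ro:31  ex:36  wr:37
I8  is:31  ro:34  ex:39  wr:40  — RAW R4: wait I6 write@33

I4 = (13, 20, 22, 23)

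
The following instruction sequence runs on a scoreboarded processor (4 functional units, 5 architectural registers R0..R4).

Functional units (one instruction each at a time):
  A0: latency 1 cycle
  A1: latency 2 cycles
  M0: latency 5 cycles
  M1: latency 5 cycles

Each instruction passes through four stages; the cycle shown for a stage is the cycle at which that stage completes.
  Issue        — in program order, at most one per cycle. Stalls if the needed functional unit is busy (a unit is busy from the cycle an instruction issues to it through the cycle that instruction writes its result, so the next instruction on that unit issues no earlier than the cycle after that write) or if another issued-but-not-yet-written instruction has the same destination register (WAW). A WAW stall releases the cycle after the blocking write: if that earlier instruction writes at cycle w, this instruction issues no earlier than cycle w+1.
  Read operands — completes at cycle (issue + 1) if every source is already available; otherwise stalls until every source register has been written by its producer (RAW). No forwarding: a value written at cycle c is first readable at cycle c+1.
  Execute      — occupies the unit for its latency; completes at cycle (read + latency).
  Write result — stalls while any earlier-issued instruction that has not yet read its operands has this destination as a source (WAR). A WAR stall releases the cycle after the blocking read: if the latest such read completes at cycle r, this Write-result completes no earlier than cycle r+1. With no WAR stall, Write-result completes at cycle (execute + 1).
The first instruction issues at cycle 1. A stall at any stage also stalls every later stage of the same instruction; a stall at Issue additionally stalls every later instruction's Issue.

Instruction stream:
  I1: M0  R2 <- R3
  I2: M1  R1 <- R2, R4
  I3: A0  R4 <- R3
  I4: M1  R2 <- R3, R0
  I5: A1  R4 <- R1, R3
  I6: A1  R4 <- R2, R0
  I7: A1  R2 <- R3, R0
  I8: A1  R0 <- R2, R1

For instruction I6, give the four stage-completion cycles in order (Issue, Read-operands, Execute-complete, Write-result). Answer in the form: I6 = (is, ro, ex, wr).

[I1] 1/2/7/8
[I2] 2/9/14/15  (RAW R2: wait I1 write@8)
[I3] 3/4/5/10  (WAR R4: wait I2 read@9)
[I4] 16/17/22/23  (struct: M1 busy until I2 writes@15)
[I5] 17/18/20/21
[I6] 22/24/26/27  (struct: A1 busy until I5 writes@21; RAW R2: wait I4 write@23)
[I7] 28/29/31/32  (struct: A1 busy until I6 writes@27)
[I8] 33/34/36/37  (struct: A1 busy until I7 writes@32)

I6 = (22, 24, 26, 27)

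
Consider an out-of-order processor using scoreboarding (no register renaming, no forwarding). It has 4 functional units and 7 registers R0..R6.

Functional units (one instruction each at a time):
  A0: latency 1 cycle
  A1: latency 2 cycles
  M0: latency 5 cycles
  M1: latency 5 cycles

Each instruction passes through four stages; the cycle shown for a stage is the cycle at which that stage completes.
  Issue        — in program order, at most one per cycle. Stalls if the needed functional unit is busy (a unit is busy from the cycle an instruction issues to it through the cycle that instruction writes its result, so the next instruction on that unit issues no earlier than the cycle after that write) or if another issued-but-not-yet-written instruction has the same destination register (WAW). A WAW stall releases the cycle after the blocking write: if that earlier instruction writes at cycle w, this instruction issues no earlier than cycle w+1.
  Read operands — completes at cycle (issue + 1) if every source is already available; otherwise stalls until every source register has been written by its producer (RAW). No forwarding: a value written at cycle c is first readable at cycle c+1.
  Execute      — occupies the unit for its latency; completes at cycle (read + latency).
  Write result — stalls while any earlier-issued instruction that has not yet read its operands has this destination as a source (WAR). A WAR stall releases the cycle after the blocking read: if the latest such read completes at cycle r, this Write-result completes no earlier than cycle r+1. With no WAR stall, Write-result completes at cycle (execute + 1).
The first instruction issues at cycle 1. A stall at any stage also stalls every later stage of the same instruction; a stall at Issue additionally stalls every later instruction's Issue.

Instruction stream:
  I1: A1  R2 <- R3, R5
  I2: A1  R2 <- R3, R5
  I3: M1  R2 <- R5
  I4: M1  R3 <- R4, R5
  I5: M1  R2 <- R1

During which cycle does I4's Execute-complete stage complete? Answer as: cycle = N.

cycle = 25

t=1  I1 dispatched to A1
t=2  I1 operands ready
t=4  I1 complete
t=5  R2←I1
t=6  I2 dispatched to A1
t=7  I2 operands ready
t=9  I2 complete
t=10  R2←I2
t=11  I3 dispatched to M1
t=12  I3 operands ready
t=17  I3 complete
t=18  R2←I3
t=19  I4 dispatched to M1
t=20  I4 operands ready
t=25  I4 complete
t=26  R3←I4
t=27  I5 dispatched to M1
t=28  I5 operands ready
t=33  I5 complete
t=34  R2←I5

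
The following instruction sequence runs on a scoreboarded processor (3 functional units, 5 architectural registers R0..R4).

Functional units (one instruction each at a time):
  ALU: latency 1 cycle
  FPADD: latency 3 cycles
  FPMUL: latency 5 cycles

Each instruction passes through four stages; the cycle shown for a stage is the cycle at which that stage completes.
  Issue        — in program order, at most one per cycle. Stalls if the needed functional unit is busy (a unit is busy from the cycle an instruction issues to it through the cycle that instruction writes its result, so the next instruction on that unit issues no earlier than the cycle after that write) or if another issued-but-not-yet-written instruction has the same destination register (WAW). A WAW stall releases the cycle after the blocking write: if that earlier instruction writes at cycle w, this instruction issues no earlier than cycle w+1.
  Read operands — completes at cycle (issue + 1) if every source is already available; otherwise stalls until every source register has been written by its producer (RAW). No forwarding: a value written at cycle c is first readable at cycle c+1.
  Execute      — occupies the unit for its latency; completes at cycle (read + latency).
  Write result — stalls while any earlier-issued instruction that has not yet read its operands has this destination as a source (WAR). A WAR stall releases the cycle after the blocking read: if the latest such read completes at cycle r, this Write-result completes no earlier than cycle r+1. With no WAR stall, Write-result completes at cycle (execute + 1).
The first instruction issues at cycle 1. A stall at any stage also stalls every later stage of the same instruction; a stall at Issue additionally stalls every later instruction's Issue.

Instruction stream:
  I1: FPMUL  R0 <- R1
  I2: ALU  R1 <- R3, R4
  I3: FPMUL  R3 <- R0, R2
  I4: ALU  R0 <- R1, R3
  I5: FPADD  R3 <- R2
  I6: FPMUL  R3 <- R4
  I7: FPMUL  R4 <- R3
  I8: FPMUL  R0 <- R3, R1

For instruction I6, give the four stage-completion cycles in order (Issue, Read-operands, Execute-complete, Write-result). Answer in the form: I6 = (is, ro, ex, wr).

t=1  I1 issues→FPMUL
t=2  I1 reads · I2 issues→ALU
t=3  I2 reads
t=4  I2 exec-done
t=5  I2 writes R1
t=7  I1 exec-done
t=8  I1 writes R0
t=9  I3 issues→FPMUL
t=10  I3 reads · I4 issues→ALU
t=15  I3 exec-done
t=16  I3 writes R3
t=17  I4 reads · I5 issues→FPADD
t=18  I4 exec-done · I5 reads
t=19  I4 writes R0
t=21  I5 exec-done
t=22  I5 writes R3
t=23  I6 issues→FPMUL
t=24  I6 reads
t=29  I6 exec-done
t=30  I6 writes R3
t=31  I7 issues→FPMUL
t=32  I7 reads
t=37  I7 exec-done
t=38  I7 writes R4
t=39  I8 issues→FPMUL
t=40  I8 reads
t=45  I8 exec-done
t=46  I8 writes R0

I6 = (23, 24, 29, 30)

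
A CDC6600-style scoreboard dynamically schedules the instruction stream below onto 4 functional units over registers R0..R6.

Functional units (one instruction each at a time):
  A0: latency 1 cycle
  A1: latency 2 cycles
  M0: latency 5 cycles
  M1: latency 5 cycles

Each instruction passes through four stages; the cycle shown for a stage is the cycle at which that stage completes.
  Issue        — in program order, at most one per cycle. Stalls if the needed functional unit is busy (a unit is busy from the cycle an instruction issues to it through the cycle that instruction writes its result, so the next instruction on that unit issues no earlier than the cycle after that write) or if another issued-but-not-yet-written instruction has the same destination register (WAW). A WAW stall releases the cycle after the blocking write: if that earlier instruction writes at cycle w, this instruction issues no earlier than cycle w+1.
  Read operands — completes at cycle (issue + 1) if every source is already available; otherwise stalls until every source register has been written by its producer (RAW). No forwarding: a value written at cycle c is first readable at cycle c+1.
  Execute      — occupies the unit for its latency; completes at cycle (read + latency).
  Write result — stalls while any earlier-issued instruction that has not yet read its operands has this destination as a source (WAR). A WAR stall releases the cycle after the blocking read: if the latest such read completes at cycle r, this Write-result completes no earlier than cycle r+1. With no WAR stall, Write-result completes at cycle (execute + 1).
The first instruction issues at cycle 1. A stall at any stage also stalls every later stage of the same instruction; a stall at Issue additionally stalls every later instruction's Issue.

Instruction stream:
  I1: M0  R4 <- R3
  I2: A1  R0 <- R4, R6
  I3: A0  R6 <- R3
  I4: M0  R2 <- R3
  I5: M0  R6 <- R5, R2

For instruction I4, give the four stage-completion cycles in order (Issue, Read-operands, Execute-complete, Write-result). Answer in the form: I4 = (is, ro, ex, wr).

I4 = (9, 10, 15, 16)

t=1  I1 dispatched to M0
t=2  I1 operands ready | I2 dispatched to A1
t=3  I3 dispatched to A0
t=4  I3 operands ready
t=5  I3 complete
t=7  I1 complete
t=8  R4←I1
t=9  I2 operands ready | I4 dispatched to M0
t=10  R6←I3 | I4 operands ready
t=11  I2 complete
t=12  R0←I2
t=15  I4 complete
t=16  R2←I4
t=17  I5 dispatched to M0
t=18  I5 operands ready
t=23  I5 complete
t=24  R6←I5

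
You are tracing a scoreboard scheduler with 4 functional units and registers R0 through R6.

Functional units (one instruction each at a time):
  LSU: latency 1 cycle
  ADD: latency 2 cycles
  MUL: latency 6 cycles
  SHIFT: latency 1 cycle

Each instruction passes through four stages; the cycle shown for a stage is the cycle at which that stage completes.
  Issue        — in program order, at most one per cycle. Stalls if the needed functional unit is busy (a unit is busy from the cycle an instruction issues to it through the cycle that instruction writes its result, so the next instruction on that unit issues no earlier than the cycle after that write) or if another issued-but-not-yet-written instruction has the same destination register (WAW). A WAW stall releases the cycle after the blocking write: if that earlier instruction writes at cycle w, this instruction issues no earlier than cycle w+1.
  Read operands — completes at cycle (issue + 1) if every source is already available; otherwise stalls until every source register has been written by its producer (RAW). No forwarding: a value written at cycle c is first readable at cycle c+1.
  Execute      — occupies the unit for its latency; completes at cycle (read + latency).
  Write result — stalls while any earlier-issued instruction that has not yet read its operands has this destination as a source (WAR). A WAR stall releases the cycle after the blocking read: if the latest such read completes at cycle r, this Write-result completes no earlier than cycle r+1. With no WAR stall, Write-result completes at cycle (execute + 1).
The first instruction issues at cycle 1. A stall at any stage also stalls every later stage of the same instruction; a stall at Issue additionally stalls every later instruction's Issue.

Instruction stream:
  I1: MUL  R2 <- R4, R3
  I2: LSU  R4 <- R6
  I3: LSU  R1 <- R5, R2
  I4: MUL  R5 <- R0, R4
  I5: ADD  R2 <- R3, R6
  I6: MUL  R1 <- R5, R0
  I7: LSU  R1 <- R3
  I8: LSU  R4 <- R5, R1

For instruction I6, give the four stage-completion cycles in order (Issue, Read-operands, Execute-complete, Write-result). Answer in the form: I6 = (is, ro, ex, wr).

I6 = (19, 20, 26, 27)

c1: I1 dispatched to MUL
c2: I1 operands ready, I2 dispatched to LSU
c3: I2 operands ready
c4: I2 complete
c5: R4←I2
c6: I3 dispatched to LSU
c8: I1 complete
c9: R2←I1
c10: I3 operands ready, I4 dispatched to MUL
c11: I3 complete, I4 operands ready, I5 dispatched to ADD
c12: R1←I3, I5 operands ready
c14: I5 complete
c15: R2←I5
c17: I4 complete
c18: R5←I4
c19: I6 dispatched to MUL
c20: I6 operands ready
c26: I6 complete
c27: R1←I6
c28: I7 dispatched to LSU
c29: I7 operands ready
c30: I7 complete
c31: R1←I7
c32: I8 dispatched to LSU
c33: I8 operands ready
c34: I8 complete
c35: R4←I8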